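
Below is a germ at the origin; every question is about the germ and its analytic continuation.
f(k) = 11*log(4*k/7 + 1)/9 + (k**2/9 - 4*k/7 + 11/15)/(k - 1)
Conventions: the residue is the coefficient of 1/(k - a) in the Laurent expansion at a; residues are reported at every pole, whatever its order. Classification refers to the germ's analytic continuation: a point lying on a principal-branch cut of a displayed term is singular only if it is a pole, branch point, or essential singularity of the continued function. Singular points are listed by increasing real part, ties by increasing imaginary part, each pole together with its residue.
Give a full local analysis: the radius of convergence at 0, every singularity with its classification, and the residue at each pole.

Denominator factor (k - 1): pole of order 1 at 1, modulus 1.
Branch term (11/9)*log(1 - k/(-7/4)): its argument vanishes at k = -7/4, a logarithmic branch point, modulus 7/4.
The radius of convergence is the smallest modulus among the singular points: 1.
The branch term is analytic at 1 and contributes nothing to the residue; only the rational part matters.
At the order-1 pole 1 set g(k) = (k - (1))*(rational part) = k**2/9 - 4*k/7 + 11/15.
Simple pole: residue = g(a) at a = 1, which is 86/315.
List the singular points by increasing real part (a conjugate pair: the negative imaginary part first).

Radius of convergence at 0: 1.
At -7/4: a logarithmic branch point.
At 1: a pole of order 1; residue 86/315.


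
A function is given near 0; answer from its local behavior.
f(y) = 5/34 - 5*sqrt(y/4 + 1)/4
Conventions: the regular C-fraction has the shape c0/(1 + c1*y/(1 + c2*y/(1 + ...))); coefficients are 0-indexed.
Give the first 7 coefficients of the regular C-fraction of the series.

Taylor coefficients (expand at 0): a_0 = -75/68, a_1 = -5/32, a_2 = 5/512, a_3 = -5/4096, a_4 = 25/131072, a_5 = -35/1048576, a_6 = 105/16777216.
c0 = a_0 = -75/68. Peel one level at a time: if S = 1 + c*y/S' with S'(0) = 1, then c is the y-coefficient of S and S' = c*y/(S - 1).
S_1 = c0/f = 1 + (-17/120)*y + (833/28800)*y^2 + ...; c1 = -17/120.
S_2 = c1*y/(S_1 - 1) = 1 + (49/240)*y + (-1/256)*y^2 + ...; c2 = 49/240.
S_3 = c2*y/(S_2 - 1) = 1 + (15/784)*y + (-1245/614656)*y^2 + ...; c3 = 15/784.
S_4 = c3*y/(S_3 - 1) = 1 + (83/784)*y + (-1/256)*y^2 + ...; c4 = 83/784.
S_5 = c4*y/(S_4 - 1) = 1 + (49/1328)*y + (-5733/1763584)*y^2 + ...; c5 = 49/1328.
S_6 = c5*y/(S_5 - 1) = 1 + (117/1328)*y + ...; c6 = 117/1328.

The regular C-fraction coefficients are [-75/68, -17/120, 49/240, 15/784, 83/784, 49/1328, 117/1328].


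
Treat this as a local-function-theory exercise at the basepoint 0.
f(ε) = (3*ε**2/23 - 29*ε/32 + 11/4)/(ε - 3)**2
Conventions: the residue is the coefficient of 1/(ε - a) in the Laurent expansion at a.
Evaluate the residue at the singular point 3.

The residue is -91/736.

At the order-2 pole 3 set g(ε) = (ε - (3))^2*f(ε) = 3*ε**2/23 - 29*ε/32 + 11/4.
Order-2 pole: residue = g'(a); g'(3) = -91/736, so the residue is -91/736.


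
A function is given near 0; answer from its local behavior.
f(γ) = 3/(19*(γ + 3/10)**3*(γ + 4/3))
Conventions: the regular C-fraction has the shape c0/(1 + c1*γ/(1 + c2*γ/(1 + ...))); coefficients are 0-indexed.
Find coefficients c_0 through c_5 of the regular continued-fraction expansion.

The regular C-fraction coefficients are [250/57, 43/4, -490/129, 43220/18963, -680690/953001, 16406425/10262589].

Taylor coefficients (expand at 0): a_0 = 250/57, a_1 = -5375/114, a_2 = 448375/1368, a_3 = -92106125/49248, a_4 = 1876318375/196992, a_5 = -106486865375/2363904.
c0 = a_0 = 250/57. Peel one level at a time: if S = 1 + c*γ/S' with S'(0) = 1, then c is the γ-coefficient of S and S' = c*γ/(S - 1).
S_1 = c0/f = 1 + (43/4)*γ + (245/6)*γ^2 + ...; c1 = 43/4.
S_2 = c1*γ/(S_1 - 1) = 1 + (-490/129)*γ + (432200/49923)*γ^2 + ...; c2 = -490/129.
S_3 = c2*γ/(S_2 - 1) = 1 + (43220/18963)*γ + (316600/194481)*γ^2 + ...; c3 = 43220/18963.
S_4 = c3*γ/(S_3 - 1) = 1 + (-680690/953001)*γ + (143974750/126087867)*γ^2 + ...; c4 = -680690/953001.
S_5 = c4*γ/(S_4 - 1) = 1 + (16406425/10262589)*γ + ...; c5 = 16406425/10262589.


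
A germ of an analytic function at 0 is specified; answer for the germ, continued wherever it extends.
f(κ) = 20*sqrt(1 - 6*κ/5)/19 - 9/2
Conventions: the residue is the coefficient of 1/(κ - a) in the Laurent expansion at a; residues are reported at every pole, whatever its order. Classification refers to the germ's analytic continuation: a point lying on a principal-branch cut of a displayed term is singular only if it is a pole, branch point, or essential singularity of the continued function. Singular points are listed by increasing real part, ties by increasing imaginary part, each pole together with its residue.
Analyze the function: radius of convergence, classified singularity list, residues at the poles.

Branch term (20/19)*sqrt(1 - κ/(5/6)): its argument vanishes at κ = 5/6, a square-root branch point, modulus 5/6.
The radius of convergence is the smallest modulus among the singular points: 5/6.

Radius of convergence at 0: 5/6.
At 5/6: an algebraic (square-root) branch point.


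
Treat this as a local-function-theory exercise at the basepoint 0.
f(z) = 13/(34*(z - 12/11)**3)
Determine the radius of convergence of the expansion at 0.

Denominator factor (z - 12/11)^3: pole of order 3 at 12/11, modulus 12/11.
The radius of convergence is the smallest modulus among the singular points: 12/11.

The radius of convergence is 12/11.


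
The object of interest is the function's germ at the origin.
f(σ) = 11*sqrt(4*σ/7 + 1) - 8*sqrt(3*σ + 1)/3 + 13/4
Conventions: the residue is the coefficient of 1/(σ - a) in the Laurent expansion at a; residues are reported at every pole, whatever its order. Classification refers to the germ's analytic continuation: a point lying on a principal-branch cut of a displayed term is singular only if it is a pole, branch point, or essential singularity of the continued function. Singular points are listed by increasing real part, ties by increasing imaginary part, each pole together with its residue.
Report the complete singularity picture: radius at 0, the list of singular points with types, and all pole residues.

Branch term (-8/3)*sqrt(1 - σ/(-1/3)): its argument vanishes at σ = -1/3, a square-root branch point, modulus 1/3.
Branch term (11)*sqrt(1 - σ/(-7/4)): its argument vanishes at σ = -7/4, a square-root branch point, modulus 7/4.
The radius of convergence is the smallest modulus among the singular points: 1/3.
List the singular points by increasing real part (a conjugate pair: the negative imaginary part first).

Radius of convergence at 0: 1/3.
At -7/4: an algebraic (square-root) branch point.
At -1/3: an algebraic (square-root) branch point.


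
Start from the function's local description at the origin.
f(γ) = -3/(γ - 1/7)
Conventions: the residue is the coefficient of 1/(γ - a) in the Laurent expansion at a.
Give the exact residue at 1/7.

At the order-1 pole 1/7 set g(γ) = (γ - (1/7))*f(γ) = -3.
Simple pole: residue = g(a) at a = 1/7, which is -3.

The residue is -3.


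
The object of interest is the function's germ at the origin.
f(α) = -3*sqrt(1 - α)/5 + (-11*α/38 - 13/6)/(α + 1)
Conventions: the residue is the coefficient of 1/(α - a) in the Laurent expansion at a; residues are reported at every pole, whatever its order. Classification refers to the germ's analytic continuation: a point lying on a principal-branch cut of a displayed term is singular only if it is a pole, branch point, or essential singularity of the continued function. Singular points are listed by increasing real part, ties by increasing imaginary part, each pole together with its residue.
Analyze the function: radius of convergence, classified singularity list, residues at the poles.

Radius of convergence at 0: 1.
At -1: a pole of order 1; residue -107/57.
At 1: an algebraic (square-root) branch point.

Denominator factor (α + 1): pole of order 1 at -1, modulus 1.
Branch term (-3/5)*sqrt(1 - α/(1)): its argument vanishes at α = 1, a square-root branch point, modulus 1.
The radius of convergence is the smallest modulus among the singular points: 1.
The branch term is analytic at -1 and contributes nothing to the residue; only the rational part matters.
At the order-1 pole -1 set g(α) = (α - (-1))*(rational part) = -11*α/38 - 13/6.
Simple pole: residue = g(a) at a = -1, which is -107/57.
List the singular points by increasing real part (a conjugate pair: the negative imaginary part first).


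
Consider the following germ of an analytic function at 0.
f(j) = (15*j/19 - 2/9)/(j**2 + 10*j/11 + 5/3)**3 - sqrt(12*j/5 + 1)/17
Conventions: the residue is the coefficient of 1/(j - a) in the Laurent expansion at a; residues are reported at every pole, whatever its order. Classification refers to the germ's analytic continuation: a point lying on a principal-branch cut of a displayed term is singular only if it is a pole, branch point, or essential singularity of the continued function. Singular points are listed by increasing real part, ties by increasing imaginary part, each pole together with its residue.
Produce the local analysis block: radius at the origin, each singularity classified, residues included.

Radius of convergence at 0: 5/12.
At (-5/11) - ((1/33)*sqrt(1590))*i: a pole of order 3; residue -((48007839/45258608000)*sqrt(1590))*i.
At (-5/11) + ((1/33)*sqrt(1590))*i: a pole of order 3; residue ((48007839/45258608000)*sqrt(1590))*i.
At -5/12: an algebraic (square-root) branch point.

Denominator factor (j**2 + 10*j/11 + 5/3)^3: discriminant -2120/363, complex-conjugate roots (-5/11) + ((1/33)*sqrt(1590))*i and (-5/11) - ((1/33)*sqrt(1590))*i; poles of order 3, moduli (1/3)*sqrt(15) and (1/3)*sqrt(15).
Branch term (-1/17)*sqrt(1 - j/(-5/12)): its argument vanishes at j = -5/12, a square-root branch point, modulus 5/12.
The radius of convergence is the smallest modulus among the singular points: 5/12.
The branch term is analytic at (-5/11) - ((1/33)*sqrt(1590))*i and contributes nothing to the residue; only the rational part matters.
The factor j**2 + 10*j/11 + 5/3 splits as (j - a)(j - a') with a = (-5/11) - ((1/33)*sqrt(1590))*i, a' = (-5/11) + ((1/33)*sqrt(1590))*i. At the order-3 pole a set g(j) = (j - a)^3*(rational part) = [15*j/19 - 2/9] / (j - a')^3.
Order-3 pole: residue = g''(a)/2; g''((-5/11) - ((1/33)*sqrt(1590))*i) = -((48007839/22629304000)*sqrt(1590))*i, so the residue is -((48007839/45258608000)*sqrt(1590))*i.
The branch term is analytic at (-5/11) + ((1/33)*sqrt(1590))*i and contributes nothing to the residue; only the rational part matters.
The factor j**2 + 10*j/11 + 5/3 splits as (j - a)(j - a') with a = (-5/11) + ((1/33)*sqrt(1590))*i, a' = (-5/11) - ((1/33)*sqrt(1590))*i. At the order-3 pole a set g(j) = (j - a)^3*(rational part) = [15*j/19 - 2/9] / (j - a')^3.
Order-3 pole: residue = g''(a)/2; g''((-5/11) + ((1/33)*sqrt(1590))*i) = ((48007839/22629304000)*sqrt(1590))*i, so the residue is ((48007839/45258608000)*sqrt(1590))*i.
List the singular points by increasing real part (a conjugate pair: the negative imaginary part first).


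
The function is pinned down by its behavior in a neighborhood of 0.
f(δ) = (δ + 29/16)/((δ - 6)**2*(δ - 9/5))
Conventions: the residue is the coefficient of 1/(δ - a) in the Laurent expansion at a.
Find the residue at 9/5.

At the order-1 pole 9/5 set g(δ) = (δ - (9/5))*f(δ) = (δ + 29/16)/(δ - 6)**2.
Simple pole: residue = g(a) at a = 9/5, which is 1445/7056.

The residue is 1445/7056.


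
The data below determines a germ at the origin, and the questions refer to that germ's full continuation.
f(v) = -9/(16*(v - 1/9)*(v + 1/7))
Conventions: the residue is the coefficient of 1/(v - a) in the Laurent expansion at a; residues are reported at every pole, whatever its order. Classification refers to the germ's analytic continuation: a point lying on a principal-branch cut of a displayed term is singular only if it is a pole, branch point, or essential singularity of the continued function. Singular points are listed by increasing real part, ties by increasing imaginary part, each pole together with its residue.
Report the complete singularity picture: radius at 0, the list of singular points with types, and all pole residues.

Radius of convergence at 0: 1/9.
At -1/7: a pole of order 1; residue 567/256.
At 1/9: a pole of order 1; residue -567/256.

Denominator factor (v - 1/9): pole of order 1 at 1/9, modulus 1/9.
Denominator factor (v + 1/7): pole of order 1 at -1/7, modulus 1/7.
The radius of convergence is the smallest modulus among the singular points: 1/9.
At the order-1 pole -1/7 set g(v) = (v - (-1/7))*f(v) = -9/(16*(v - 1/9)).
Simple pole: residue = g(a) at a = -1/7, which is 567/256.
At the order-1 pole 1/9 set g(v) = (v - (1/9))*f(v) = -9/(16*(v + 1/7)).
Simple pole: residue = g(a) at a = 1/9, which is -567/256.
List the singular points by increasing real part (a conjugate pair: the negative imaginary part first).


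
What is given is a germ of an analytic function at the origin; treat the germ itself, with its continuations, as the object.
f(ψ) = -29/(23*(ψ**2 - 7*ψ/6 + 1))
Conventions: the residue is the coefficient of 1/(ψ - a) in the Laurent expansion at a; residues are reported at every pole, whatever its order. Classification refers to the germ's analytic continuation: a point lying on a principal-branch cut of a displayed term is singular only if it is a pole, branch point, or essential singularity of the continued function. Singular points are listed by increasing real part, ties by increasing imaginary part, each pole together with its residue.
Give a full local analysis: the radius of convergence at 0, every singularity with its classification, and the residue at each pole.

Denominator factor (ψ**2 - 7*ψ/6 + 1): discriminant -95/36, complex-conjugate roots (7/12) + ((1/12)*sqrt(95))*i and (7/12) - ((1/12)*sqrt(95))*i; poles of order 1, moduli 1 and 1.
The radius of convergence is the smallest modulus among the singular points: 1.
The factor ψ**2 - 7*ψ/6 + 1 splits as (ψ - a)(ψ - a') with a = (7/12) - ((1/12)*sqrt(95))*i, a' = (7/12) + ((1/12)*sqrt(95))*i. At the order-1 pole a set g(ψ) = (ψ - a)*f(ψ) = [-29/23] / (ψ - a').
Simple pole: residue = g(a) at a = (7/12) - ((1/12)*sqrt(95))*i, which is -((174/2185)*sqrt(95))*i.
The factor ψ**2 - 7*ψ/6 + 1 splits as (ψ - a)(ψ - a') with a = (7/12) + ((1/12)*sqrt(95))*i, a' = (7/12) - ((1/12)*sqrt(95))*i. At the order-1 pole a set g(ψ) = (ψ - a)*f(ψ) = [-29/23] / (ψ - a').
Simple pole: residue = g(a) at a = (7/12) + ((1/12)*sqrt(95))*i, which is ((174/2185)*sqrt(95))*i.
List the singular points by increasing real part (a conjugate pair: the negative imaginary part first).

Radius of convergence at 0: 1.
At (7/12) - ((1/12)*sqrt(95))*i: a pole of order 1; residue -((174/2185)*sqrt(95))*i.
At (7/12) + ((1/12)*sqrt(95))*i: a pole of order 1; residue ((174/2185)*sqrt(95))*i.


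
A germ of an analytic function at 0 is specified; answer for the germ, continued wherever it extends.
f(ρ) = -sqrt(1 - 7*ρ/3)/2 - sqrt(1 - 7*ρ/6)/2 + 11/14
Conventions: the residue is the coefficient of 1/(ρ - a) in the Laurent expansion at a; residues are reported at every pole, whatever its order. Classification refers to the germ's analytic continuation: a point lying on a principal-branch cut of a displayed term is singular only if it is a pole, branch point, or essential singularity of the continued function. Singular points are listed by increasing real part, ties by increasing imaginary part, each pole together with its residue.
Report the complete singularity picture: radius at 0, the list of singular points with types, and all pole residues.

Radius of convergence at 0: 3/7.
At 3/7: an algebraic (square-root) branch point.
At 6/7: an algebraic (square-root) branch point.

Branch term (-1/2)*sqrt(1 - ρ/(3/7)): its argument vanishes at ρ = 3/7, a square-root branch point, modulus 3/7.
Branch term (-1/2)*sqrt(1 - ρ/(6/7)): its argument vanishes at ρ = 6/7, a square-root branch point, modulus 6/7.
The radius of convergence is the smallest modulus among the singular points: 3/7.
List the singular points by increasing real part (a conjugate pair: the negative imaginary part first).


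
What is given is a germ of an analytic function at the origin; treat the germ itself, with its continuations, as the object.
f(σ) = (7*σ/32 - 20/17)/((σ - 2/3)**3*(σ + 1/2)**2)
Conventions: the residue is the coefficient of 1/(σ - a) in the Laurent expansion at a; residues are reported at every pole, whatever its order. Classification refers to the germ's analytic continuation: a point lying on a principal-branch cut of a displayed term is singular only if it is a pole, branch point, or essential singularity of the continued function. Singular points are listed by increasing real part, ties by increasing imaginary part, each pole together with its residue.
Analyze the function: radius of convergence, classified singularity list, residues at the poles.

Radius of convergence at 0: 1/2.
At -1/2: a pole of order 2; residue 158733/81634.
At 2/3: a pole of order 3; residue -158733/81634.

Denominator factor (σ + 1/2)^2: pole of order 2 at -1/2, modulus 1/2.
Denominator factor (σ - 2/3)^3: pole of order 3 at 2/3, modulus 2/3.
The radius of convergence is the smallest modulus among the singular points: 1/2.
At the order-2 pole -1/2 set g(σ) = (σ - (-1/2))^2*f(σ) = (7*σ/32 - 20/17)/(σ - 2/3)**3.
Order-2 pole: residue = g'(a); g'(-1/2) = 158733/81634, so the residue is 158733/81634.
At the order-3 pole 2/3 set g(σ) = (σ - (2/3))^3*f(σ) = (7*σ/32 - 20/17)/(σ + 1/2)**2.
Order-3 pole: residue = g''(a)/2; g''(2/3) = -158733/40817, so the residue is -158733/81634.
List the singular points by increasing real part (a conjugate pair: the negative imaginary part first).


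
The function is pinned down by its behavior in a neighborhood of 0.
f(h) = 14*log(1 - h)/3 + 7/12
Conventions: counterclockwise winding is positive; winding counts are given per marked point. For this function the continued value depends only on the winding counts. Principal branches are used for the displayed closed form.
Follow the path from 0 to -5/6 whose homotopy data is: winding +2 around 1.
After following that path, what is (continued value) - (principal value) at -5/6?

The rational part is single-valued and drops out of the difference; each branch term changes only by its own monodromy.
(14/3)*log(1 - h/(1)): each positive loop around 1 adds 2*pi*i to the log, so winding +2 contributes (14/3)*(2)*2*pi*i = (56/3)*pi*i.
Summing the contributions at h = -5/6 gives (56/3)*pi*i.

Continued minus principal equals (56/3)*pi*i.


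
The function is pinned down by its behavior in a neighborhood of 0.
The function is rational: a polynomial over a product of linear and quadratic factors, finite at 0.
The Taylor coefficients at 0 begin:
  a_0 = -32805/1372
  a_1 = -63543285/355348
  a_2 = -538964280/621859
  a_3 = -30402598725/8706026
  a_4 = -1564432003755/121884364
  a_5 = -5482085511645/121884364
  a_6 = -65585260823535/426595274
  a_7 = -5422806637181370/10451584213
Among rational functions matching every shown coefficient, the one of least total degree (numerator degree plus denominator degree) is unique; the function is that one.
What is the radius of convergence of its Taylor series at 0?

No rational of total degree below 6 reproduces all 8 coefficients; solving the [2/4] Pade equations on them gives f(η) = (-36*η**2/37 - 36*η/37 - 27/8)/((η - 7/9)**3*(η - 3/10)), whose expansion matches every shown term.
Denominator factor (η - 7/9)^3: pole of order 3 at 7/9, modulus 7/9.
Denominator factor (η - 3/10): pole of order 1 at 3/10, modulus 3/10.
The radius of convergence is the smallest modulus among the singular points: 3/10.

The radius of convergence is 3/10.


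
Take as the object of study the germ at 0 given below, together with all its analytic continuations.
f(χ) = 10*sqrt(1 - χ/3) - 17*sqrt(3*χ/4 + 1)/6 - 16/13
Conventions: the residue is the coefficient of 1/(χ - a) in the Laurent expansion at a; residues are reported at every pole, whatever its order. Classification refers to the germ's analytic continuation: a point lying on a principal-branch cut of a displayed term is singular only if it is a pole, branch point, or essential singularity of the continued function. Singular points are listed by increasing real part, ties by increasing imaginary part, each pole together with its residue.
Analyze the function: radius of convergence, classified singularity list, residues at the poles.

Radius of convergence at 0: 4/3.
At -4/3: an algebraic (square-root) branch point.
At 3: an algebraic (square-root) branch point.

Branch term (10)*sqrt(1 - χ/(3)): its argument vanishes at χ = 3, a square-root branch point, modulus 3.
Branch term (-17/6)*sqrt(1 - χ/(-4/3)): its argument vanishes at χ = -4/3, a square-root branch point, modulus 4/3.
The radius of convergence is the smallest modulus among the singular points: 4/3.
List the singular points by increasing real part (a conjugate pair: the negative imaginary part first).


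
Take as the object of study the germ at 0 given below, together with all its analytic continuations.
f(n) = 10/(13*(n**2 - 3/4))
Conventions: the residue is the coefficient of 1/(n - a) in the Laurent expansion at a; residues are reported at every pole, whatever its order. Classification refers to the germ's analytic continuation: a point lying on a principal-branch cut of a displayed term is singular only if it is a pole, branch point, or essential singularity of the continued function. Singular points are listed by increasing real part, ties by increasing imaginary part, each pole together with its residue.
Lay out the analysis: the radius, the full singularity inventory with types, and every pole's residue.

Denominator factor (n**2 - 3/4): discriminant 3, real irrational roots (1/2)*sqrt(3) and -(1/2)*sqrt(3); poles of order 1, moduli (1/2)*sqrt(3) and (1/2)*sqrt(3).
The radius of convergence is the smallest modulus among the singular points: (1/2)*sqrt(3).
The factor n**2 - 3/4 splits as (n - a)(n - a') with a = -(1/2)*sqrt(3), a' = (1/2)*sqrt(3). At the order-1 pole a set g(n) = (n - a)*f(n) = [10/13] / (n - a').
Simple pole: residue = g(a) at a = -(1/2)*sqrt(3), which is -(10/39)*sqrt(3).
The factor n**2 - 3/4 splits as (n - a)(n - a') with a = (1/2)*sqrt(3), a' = -(1/2)*sqrt(3). At the order-1 pole a set g(n) = (n - a)*f(n) = [10/13] / (n - a').
Simple pole: residue = g(a) at a = (1/2)*sqrt(3), which is (10/39)*sqrt(3).
List the singular points by increasing real part (a conjugate pair: the negative imaginary part first).

Radius of convergence at 0: (1/2)*sqrt(3).
At -(1/2)*sqrt(3): a pole of order 1; residue -(10/39)*sqrt(3).
At (1/2)*sqrt(3): a pole of order 1; residue (10/39)*sqrt(3).


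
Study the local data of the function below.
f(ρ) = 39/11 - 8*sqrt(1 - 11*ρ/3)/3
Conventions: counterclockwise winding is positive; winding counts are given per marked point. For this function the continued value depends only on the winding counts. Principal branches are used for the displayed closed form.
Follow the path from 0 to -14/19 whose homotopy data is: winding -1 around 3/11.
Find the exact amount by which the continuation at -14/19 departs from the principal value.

The rational part is single-valued and drops out of the difference; each branch term changes only by its own monodromy.
(-8/3)*sqrt(1 - ρ/(3/11)): winding -1 is odd, the square root flips sign, contributing -2*(-8/3)*sqrt(1 - (-14/19)/(3/11)) = -2*(-8/3)*sqrt(211/57) = (16/171)*sqrt(12027).
Summing the contributions at ρ = -14/19 gives (16/171)*sqrt(12027).

Continued minus principal equals (16/171)*sqrt(12027).


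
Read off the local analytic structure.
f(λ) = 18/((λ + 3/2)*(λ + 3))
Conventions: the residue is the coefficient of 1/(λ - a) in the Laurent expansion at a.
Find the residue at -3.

At the order-1 pole -3 set g(λ) = (λ - (-3))*f(λ) = 18/(λ + 3/2).
Simple pole: residue = g(a) at a = -3, which is -12.

The residue is -12.


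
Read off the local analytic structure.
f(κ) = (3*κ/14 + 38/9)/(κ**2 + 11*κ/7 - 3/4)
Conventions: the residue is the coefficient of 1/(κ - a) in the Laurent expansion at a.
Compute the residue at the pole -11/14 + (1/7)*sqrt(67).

The factor κ**2 + 11*κ/7 - 3/4 splits as (κ - a)(κ - a') with a = -11/14 + (1/7)*sqrt(67), a' = -11/14 - (1/7)*sqrt(67). At the order-1 pole a set g(κ) = (κ - a)*f(κ) = [3*κ/14 + 38/9] / (κ - a').
Simple pole: residue = g(a) at a = -11/14 + (1/7)*sqrt(67), which is 3/28 + (7151/33768)*sqrt(67).

The residue is 3/28 + (7151/33768)*sqrt(67).


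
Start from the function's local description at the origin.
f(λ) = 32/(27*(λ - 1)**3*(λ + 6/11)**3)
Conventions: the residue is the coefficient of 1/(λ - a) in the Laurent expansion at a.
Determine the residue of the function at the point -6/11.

The residue is -10307264/12778713.

At the order-3 pole -6/11 set g(λ) = (λ - (-6/11))^3*f(λ) = 32/(27*(λ - 1)**3).
Order-3 pole: residue = g''(a)/2; g''(-6/11) = -20614528/12778713, so the residue is -10307264/12778713.


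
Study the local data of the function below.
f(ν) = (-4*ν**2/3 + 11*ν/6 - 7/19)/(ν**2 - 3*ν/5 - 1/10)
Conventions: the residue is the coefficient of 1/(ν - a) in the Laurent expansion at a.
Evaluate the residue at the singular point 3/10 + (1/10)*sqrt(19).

The factor ν**2 - 3*ν/5 - 1/10 splits as (ν - a)(ν - a') with a = 3/10 + (1/10)*sqrt(19), a' = 3/10 - (1/10)*sqrt(19). At the order-1 pole a set g(ν) = (ν - a)*f(ν) = [-4*ν**2/3 + 11*ν/6 - 7/19] / (ν - a').
Simple pole: residue = g(a) at a = 3/10 + (1/10)*sqrt(19), which is 31/60 - (1093/21660)*sqrt(19).

The residue is 31/60 - (1093/21660)*sqrt(19).


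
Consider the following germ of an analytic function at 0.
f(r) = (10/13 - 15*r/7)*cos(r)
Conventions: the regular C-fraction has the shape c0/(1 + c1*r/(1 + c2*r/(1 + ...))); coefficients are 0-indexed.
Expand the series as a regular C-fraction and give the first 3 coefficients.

The regular C-fraction coefficients are [10/13, 39/14, -1619/546].

Taylor coefficients (expand at 0): a_0 = 10/13, a_1 = -15/7, a_2 = -5/13.
c0 = a_0 = 10/13. Peel one level at a time: if S = 1 + c*r/S' with S'(0) = 1, then c is the r-coefficient of S and S' = c*r/(S - 1).
S_1 = c0/f = 1 + (39/14)*r + (1619/196)*r^2 + ...; c1 = 39/14.
S_2 = c1*r/(S_1 - 1) = 1 + (-1619/546)*r + ...; c2 = -1619/546.


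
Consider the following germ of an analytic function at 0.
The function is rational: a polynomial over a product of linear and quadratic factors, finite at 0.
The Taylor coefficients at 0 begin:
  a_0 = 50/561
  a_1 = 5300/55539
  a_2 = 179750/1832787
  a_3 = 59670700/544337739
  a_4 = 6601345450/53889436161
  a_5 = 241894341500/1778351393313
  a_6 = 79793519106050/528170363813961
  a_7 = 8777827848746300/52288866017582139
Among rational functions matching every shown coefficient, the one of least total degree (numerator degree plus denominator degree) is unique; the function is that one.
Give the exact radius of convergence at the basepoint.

The radius of convergence is 9/10.

No rational of total degree below 3 reproduces all 8 coefficients; solving the [0/3] Pade equations on them gives f(n) = -15/(17*(n - 9/10)*(n**2 + 4*n/9 + 11)), whose expansion matches every shown term.
Denominator factor (n**2 + 4*n/9 + 11): discriminant -3548/81, complex-conjugate roots (-2/9) + ((1/9)*sqrt(887))*i and (-2/9) - ((1/9)*sqrt(887))*i; poles of order 1, moduli sqrt(11) and sqrt(11).
Denominator factor (n - 9/10): pole of order 1 at 9/10, modulus 9/10.
The radius of convergence is the smallest modulus among the singular points: 9/10.


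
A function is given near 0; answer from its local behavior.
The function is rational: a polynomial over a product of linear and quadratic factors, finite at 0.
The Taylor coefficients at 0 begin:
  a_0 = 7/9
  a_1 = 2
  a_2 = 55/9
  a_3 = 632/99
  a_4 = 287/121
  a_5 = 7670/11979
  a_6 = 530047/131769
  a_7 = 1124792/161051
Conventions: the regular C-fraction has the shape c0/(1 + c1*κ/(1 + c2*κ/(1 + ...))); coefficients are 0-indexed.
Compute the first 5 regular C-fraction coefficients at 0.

The regular C-fraction coefficients are [7/9, -18/7, -61/126, 2513/198, -3960/359].


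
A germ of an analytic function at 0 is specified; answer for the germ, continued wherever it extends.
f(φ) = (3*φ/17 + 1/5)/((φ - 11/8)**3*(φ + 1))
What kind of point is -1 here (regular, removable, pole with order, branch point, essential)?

The denominator factor φ + 1 vanishes at -1 and appears to the power 1; the numerator there equals 2/85, nonzero, and no other factor vanishes.
Hence a pole whose order is the multiplicity, 1.

The point is a pole of order 1.


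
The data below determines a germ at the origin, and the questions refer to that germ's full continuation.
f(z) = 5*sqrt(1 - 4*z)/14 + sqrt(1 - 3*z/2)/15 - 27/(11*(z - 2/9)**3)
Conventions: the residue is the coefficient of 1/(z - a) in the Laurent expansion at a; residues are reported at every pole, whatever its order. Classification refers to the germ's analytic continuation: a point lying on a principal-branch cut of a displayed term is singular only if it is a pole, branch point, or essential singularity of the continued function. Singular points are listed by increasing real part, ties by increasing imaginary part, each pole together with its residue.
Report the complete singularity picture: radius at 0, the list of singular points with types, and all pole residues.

Radius of convergence at 0: 2/9.
At 2/9: a pole of order 3; residue 0.
At 1/4: an algebraic (square-root) branch point.
At 2/3: an algebraic (square-root) branch point.

Denominator factor (z - 2/9)^3: pole of order 3 at 2/9, modulus 2/9.
Branch term (5/14)*sqrt(1 - z/(1/4)): its argument vanishes at z = 1/4, a square-root branch point, modulus 1/4.
Branch term (1/15)*sqrt(1 - z/(2/3)): its argument vanishes at z = 2/3, a square-root branch point, modulus 2/3.
The radius of convergence is the smallest modulus among the singular points: 2/9.
The branch terms are analytic at 2/9 and contribute nothing to the residue; only the rational part matters.
At the order-3 pole 2/9 set g(z) = (z - (2/9))^3*(rational part) = -27/11.
Order-3 pole: residue = g''(a)/2; g''(2/9) = 0, so the residue is 0.
List the singular points by increasing real part (a conjugate pair: the negative imaginary part first).


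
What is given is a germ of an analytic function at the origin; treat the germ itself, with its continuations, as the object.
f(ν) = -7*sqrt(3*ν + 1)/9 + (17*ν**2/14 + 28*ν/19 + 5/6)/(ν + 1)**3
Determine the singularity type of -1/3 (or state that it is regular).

The term (-7/9)*sqrt(1 - ν/(-1/3)) has argument 1 - -1/3/(-1/3) = 0 at -1/3: a square-root (algebraic, two-sheeted) branch point; the remaining terms are analytic or single-valued there.

The point is an algebraic (square-root) branch point.


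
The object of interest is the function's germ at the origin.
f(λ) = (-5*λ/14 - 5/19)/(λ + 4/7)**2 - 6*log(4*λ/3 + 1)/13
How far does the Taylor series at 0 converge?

The radius of convergence is 4/7.

Denominator factor (λ + 4/7)^2: pole of order 2 at -4/7, modulus 4/7.
Branch term (-6/13)*log(1 - λ/(-3/4)): its argument vanishes at λ = -3/4, a logarithmic branch point, modulus 3/4.
The radius of convergence is the smallest modulus among the singular points: 4/7.


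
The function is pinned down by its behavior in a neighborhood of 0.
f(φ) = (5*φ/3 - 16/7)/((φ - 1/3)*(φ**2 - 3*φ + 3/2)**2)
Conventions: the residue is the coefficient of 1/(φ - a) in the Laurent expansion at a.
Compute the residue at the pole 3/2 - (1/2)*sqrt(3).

The residue is 1962/847 + (174/121)*sqrt(3).

The factor φ**2 - 3*φ + 3/2 splits as (φ - a)(φ - a') with a = 3/2 - (1/2)*sqrt(3), a' = 3/2 + (1/2)*sqrt(3). At the order-2 pole a set g(φ) = (φ - a)^2*f(φ) = [(5*φ/3 - 16/7)/(φ - 1/3)] / (φ - a')^2.
Order-2 pole: residue = g'(a); g'(3/2 - (1/2)*sqrt(3)) = 1962/847 + (174/121)*sqrt(3), so the residue is 1962/847 + (174/121)*sqrt(3).


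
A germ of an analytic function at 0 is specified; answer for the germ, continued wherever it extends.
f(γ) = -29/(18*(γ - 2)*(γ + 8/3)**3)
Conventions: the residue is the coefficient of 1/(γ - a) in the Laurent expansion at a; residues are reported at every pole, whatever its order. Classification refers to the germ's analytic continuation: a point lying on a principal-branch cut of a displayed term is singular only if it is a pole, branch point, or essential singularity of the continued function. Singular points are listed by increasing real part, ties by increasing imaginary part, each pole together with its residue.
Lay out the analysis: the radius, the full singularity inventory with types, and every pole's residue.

Radius of convergence at 0: 2.
At -8/3: a pole of order 3; residue 87/5488.
At 2: a pole of order 1; residue -87/5488.

Denominator factor (γ - 2): pole of order 1 at 2, modulus 2.
Denominator factor (γ + 8/3)^3: pole of order 3 at -8/3, modulus 8/3.
The radius of convergence is the smallest modulus among the singular points: 2.
At the order-3 pole -8/3 set g(γ) = (γ - (-8/3))^3*f(γ) = -29/(18*(γ - 2)).
Order-3 pole: residue = g''(a)/2; g''(-8/3) = 87/2744, so the residue is 87/5488.
At the order-1 pole 2 set g(γ) = (γ - (2))*f(γ) = -29/(18*(γ + 8/3)**3).
Simple pole: residue = g(a) at a = 2, which is -87/5488.
List the singular points by increasing real part (a conjugate pair: the negative imaginary part first).


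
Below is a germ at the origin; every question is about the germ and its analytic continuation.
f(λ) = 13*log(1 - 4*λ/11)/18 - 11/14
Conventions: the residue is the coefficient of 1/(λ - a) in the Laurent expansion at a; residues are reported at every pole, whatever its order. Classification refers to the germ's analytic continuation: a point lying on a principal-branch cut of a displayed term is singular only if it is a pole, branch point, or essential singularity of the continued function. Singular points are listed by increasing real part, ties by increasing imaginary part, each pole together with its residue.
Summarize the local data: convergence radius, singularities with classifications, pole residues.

Branch term (13/18)*log(1 - λ/(11/4)): its argument vanishes at λ = 11/4, a logarithmic branch point, modulus 11/4.
The radius of convergence is the smallest modulus among the singular points: 11/4.

Radius of convergence at 0: 11/4.
At 11/4: a logarithmic branch point.


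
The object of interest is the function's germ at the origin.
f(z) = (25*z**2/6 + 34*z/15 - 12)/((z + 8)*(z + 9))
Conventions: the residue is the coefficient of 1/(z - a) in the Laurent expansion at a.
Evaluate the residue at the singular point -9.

At the order-1 pole -9 set g(z) = (z - (-9))*f(z) = (25*z**2/6 + 34*z/15 - 12)/(z + 8).
Simple pole: residue = g(a) at a = -9, which is -3051/10.

The residue is -3051/10.


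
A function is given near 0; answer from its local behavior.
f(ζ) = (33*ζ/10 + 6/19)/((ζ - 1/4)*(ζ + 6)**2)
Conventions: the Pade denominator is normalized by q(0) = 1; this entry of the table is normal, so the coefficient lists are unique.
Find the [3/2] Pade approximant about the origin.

The Pade approximant has numerator coefficients [-2/57, -184942142401/509829687930, 10341797374/254914843965, -880152968/254914843965]; denominator coefficients [1, -10138130015/2683314147, -28565694815/32199769764].

Taylor coefficients needed (expand at 0): a_0 = -2/57, a_1 = -847/1710, a_2 = -1592/855, a_3 = -460337/61560, a_4 = -1104563/36936, a_5 = -5891071/49248.
Write the denominator as Q(ζ) = 1 + q1*ζ + q2*ζ^2. Requiring Q*f - P = O(ζ^6) with deg P <= 3 kills the coefficients of ζ^4..ζ^5 in Q*f:
  ζ^4: a_4 + q1*a_3 + q2*a_2 = 0, i.e. -1104563/36936 + (-460337/61560)*q1 + (-1592/855)*q2 = 0.
  ζ^5: a_5 + q1*a_4 + q2*a_3 = 0, i.e. -5891071/49248 + (-1104563/36936)*q1 + (-460337/61560)*q2 = 0.
Solving this linear system: q1 = -10138130015/2683314147, q2 = -28565694815/32199769764.
The numerator is Q*f truncated at degree 3: P0 = a_0 = -2/57; P1 = a_1 + q1*a_0 = -184942142401/509829687930; P2 = a_2 + q1*a_1 + q2*a_0 = 10341797374/254914843965; P3 = a_3 + q1*a_2 + q2*a_1 = -880152968/254914843965.


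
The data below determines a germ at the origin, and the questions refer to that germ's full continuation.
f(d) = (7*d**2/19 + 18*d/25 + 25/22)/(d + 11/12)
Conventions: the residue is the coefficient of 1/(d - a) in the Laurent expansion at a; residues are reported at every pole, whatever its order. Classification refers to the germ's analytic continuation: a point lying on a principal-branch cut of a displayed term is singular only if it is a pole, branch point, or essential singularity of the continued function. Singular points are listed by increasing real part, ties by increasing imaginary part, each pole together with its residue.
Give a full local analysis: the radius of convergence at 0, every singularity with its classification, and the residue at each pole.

Denominator factor (d + 11/12): pole of order 1 at -11/12, modulus 11/12.
The radius of convergence is the smallest modulus among the singular points: 11/12.
At the order-1 pole -11/12 set g(d) = (d - (-11/12))*f(d) = 7*d**2/19 + 18*d/25 + 25/22.
Simple pole: residue = g(a) at a = -11/12, which is 591341/752400.

Radius of convergence at 0: 11/12.
At -11/12: a pole of order 1; residue 591341/752400.


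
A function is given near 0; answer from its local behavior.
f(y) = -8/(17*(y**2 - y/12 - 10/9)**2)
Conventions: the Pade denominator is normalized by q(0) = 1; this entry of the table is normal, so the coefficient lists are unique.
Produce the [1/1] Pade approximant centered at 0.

Taylor coefficients needed (expand at 0): a_0 = -162/425, a_1 = 243/4250, a_2 = -13851/20000.
Write the denominator as Q(y) = 1 + q1*y. Requiring Q*f - P = O(y^3) with deg P <= 1 kills the coefficients of y^2..y^2 in Q*f:
  y^2: a_2 + q1*a_1 = 0, i.e. -13851/20000 + (243/4250)*q1 = 0.
Solving this linear system: q1 = 969/80.
The numerator is Q*f truncated at degree 1: P0 = a_0 = -162/425; P1 = a_1 + q1*a_0 = -77517/17000.

The Pade approximant has numerator coefficients [-162/425, -77517/17000]; denominator coefficients [1, 969/80].


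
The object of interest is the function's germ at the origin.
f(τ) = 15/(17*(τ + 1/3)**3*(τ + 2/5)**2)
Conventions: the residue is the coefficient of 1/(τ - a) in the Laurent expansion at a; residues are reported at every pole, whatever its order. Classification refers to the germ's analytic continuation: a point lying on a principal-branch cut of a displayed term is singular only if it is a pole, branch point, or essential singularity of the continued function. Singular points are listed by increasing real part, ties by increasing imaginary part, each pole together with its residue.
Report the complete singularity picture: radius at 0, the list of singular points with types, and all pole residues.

Denominator factor (τ + 2/5)^2: pole of order 2 at -2/5, modulus 2/5.
Denominator factor (τ + 1/3)^3: pole of order 3 at -1/3, modulus 1/3.
The radius of convergence is the smallest modulus among the singular points: 1/3.
At the order-2 pole -2/5 set g(τ) = (τ - (-2/5))^2*f(τ) = 15/(17*(τ + 1/3)**3).
Order-2 pole: residue = g'(a); g'(-2/5) = -2278125/17, so the residue is -2278125/17.
At the order-3 pole -1/3 set g(τ) = (τ - (-1/3))^3*f(τ) = 15/(17*(τ + 2/5)**2).
Order-3 pole: residue = g''(a)/2; g''(-1/3) = 4556250/17, so the residue is 2278125/17.
List the singular points by increasing real part (a conjugate pair: the negative imaginary part first).

Radius of convergence at 0: 1/3.
At -2/5: a pole of order 2; residue -2278125/17.
At -1/3: a pole of order 3; residue 2278125/17.


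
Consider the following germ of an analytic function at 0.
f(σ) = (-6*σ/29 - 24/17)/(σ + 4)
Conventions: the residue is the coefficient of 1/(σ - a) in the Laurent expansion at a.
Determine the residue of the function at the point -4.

The residue is -288/493.

At the order-1 pole -4 set g(σ) = (σ - (-4))*f(σ) = -6*σ/29 - 24/17.
Simple pole: residue = g(a) at a = -4, which is -288/493.
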